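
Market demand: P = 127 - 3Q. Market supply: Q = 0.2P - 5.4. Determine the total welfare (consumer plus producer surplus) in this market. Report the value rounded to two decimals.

Rewriting supply in inverse form: P = 27 + 5Q.
Setting demand equal to supply, 100 = 8Q, so Q* = 12.5 and P* = 89.5.
Total surplus is the full triangle between the curves from 0 to Q*: (1/2)(12.5)(127 - 27) = 625.

625.00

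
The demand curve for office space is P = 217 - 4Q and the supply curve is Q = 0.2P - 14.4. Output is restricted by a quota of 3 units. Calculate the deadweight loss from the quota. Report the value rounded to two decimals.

Rewriting supply in inverse form: P = 72 + 5Q.
Unrestricted equilibrium: Q* = (217 - 72)/(4 + 5) = 16.1111.
At Q = 3 the demand price is 217 - 4(3) = 205 and the supply price is 72 + 5(3) = 87.
DWL = (1/2)(gap between curves at 3) x (Q* - 3) = (1/2)(118)(13.1111) = 773.5556.

773.56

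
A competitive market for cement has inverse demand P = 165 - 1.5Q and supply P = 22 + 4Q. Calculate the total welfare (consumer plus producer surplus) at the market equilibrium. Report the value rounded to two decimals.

1859.00

Equilibrium: 165 - 1.5Q = 22 + 4Q, so Q* = 26 and P* = 126.
Total surplus is the full triangle between the curves from 0 to Q*: (1/2)(26)(165 - 22) = 1859.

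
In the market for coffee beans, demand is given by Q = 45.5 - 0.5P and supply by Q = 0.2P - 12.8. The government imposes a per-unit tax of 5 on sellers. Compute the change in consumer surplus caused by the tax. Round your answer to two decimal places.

Rewriting demand in inverse form: P = 91 - 2Q.
Rewriting supply in inverse form: P = 64 + 5Q.
Without the tax, 91 - 2Q = 64 + 5Q so Q* = 3.8571 and P* = 83.2857.
With the tax, sellers need 5 more per unit: 91 - 2Q = 64 + 5Q + 5, so Q_t = 3.1429. Buyers pay P_b = 84.7143; sellers receive P_s = P_b - 5 = 79.7143.
Consumers lose the trapezoid between P* and P_b out to Q_t plus the triangle from Q_t to Q*: change in CS = 9.8776 - 14.8776 = -5.

-5.00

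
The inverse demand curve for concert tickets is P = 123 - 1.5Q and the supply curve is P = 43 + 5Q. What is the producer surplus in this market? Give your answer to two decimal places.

Set 123 - 1.5Q = 43 + 5Q, which gives 80 = 6.5Q, so Q* = 12.3077 and P* = 123 - 1.5(12.3077) = 104.5385.
PS is the area between P* and the supply curve from 0 to Q*: (1/2)(12.3077)(61.5385) = 378.6982.

378.70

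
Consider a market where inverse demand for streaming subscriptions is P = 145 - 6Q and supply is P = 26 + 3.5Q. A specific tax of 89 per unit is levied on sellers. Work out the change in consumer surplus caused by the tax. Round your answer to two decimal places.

-440.81

Pre-tax equilibrium: 145 - 6Q = 26 + 3.5Q gives Q* = 12.5263, P* = 69.8421.
A tax on sellers shifts supply up by 89: 145 - 6Q = 26 + 3.5Q + 89, so Q_t = 3.1579. Buyers pay P_b = 126.0526; sellers receive P_s = P_b - 89 = 37.0526.
CS falls from (1/2)(12.5263)(75.1579) = 470.7258 to (1/2)(3.1579)(18.9474) = 29.9169, a change of -440.8089.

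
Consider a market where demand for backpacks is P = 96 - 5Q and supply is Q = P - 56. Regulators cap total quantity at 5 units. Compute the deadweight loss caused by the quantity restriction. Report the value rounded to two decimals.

8.33

Rewriting supply in inverse form: P = 56 + Q.
Unrestricted equilibrium: Q* = (96 - 56)/(5 + 1) = 6.6667.
At Q = 5 the demand price is 96 - 5(5) = 71 and the supply price is 56 + (5) = 61.
DWL = (1/2)(gap between curves at 5) x (Q* - 5) = (1/2)(10)(1.6667) = 8.3333.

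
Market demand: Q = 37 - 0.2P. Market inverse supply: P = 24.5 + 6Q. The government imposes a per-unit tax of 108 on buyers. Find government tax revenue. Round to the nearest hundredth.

515.45

Rewriting demand in inverse form: P = 185 - 5Q.
Without the tax, 185 - 5Q = 24.5 + 6Q so Q* = 14.5909 and P* = 112.0455.
With the tax, buyers' net willingness to pay falls by 108: (185 - 108) - 5Q = 24.5 + 6Q, so Q_t = 4.7727. Buyers pay P_b = 161.1364; sellers receive P_s = P_b - 108 = 53.1364.
Tax revenue = t x Q_t = 108 x 4.7727 = 515.4545.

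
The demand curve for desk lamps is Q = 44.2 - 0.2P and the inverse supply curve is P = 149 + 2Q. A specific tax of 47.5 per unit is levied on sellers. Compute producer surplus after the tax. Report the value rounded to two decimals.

12.25

Rewriting demand in inverse form: P = 221 - 5Q.
Without the tax, 221 - 5Q = 149 + 2Q so Q* = 10.2857 and P* = 169.5714.
A tax on sellers shifts supply up by 47.5: 221 - 5Q = 149 + 2Q + 47.5, so Q_t = 3.5. Buyers pay P_b = 203.5; sellers receive P_s = P_b - 47.5 = 156.
Producer surplus is the triangle above supply below P_s: (1/2)(3.5)(156 - 149) = 12.25.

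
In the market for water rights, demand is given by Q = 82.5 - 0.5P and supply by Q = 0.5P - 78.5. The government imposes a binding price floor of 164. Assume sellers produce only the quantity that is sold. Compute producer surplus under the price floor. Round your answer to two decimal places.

3.25

Rewriting demand in inverse form: P = 165 - 2Q.
Rewriting supply in inverse form: P = 157 + 2Q.
Without the control, 165 - 2Q = 157 + 2Q so Q* = 2 and P* = 161.
At P = 164, buyers demand (165 - 164)/2 = 0.5 while sellers would supply more, so the quantity traded is 0.5 at price 164.
The supply price at Q = 0.5 is 158. PS is the trapezoid between 164 and supply over [0, 0.5]: (1/2)[(164 - 157) + (164 - 158)](0.5) = 3.25.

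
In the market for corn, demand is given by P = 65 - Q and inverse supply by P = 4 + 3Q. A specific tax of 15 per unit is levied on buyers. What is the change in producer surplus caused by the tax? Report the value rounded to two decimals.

Without the tax, 65 - Q = 4 + 3Q so Q* = 15.25 and P* = 49.75.
A tax on buyers shifts demand down by 15: (65 - 15) - Q = 4 + 3Q, so Q_t = 11.5. Buyers pay P_b = 53.5; sellers receive P_s = P_b - 15 = 38.5.
PS falls from (1/2)(15.25)(45.75) = 348.8438 to (1/2)(11.5)(34.5) = 198.375, a change of -150.4688.

-150.47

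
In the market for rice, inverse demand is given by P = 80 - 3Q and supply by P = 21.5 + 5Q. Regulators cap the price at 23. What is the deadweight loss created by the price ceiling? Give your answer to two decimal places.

196.70

Without the control, 80 - 3Q = 21.5 + 5Q so Q* = 7.3125 and P* = 58.0625.
At the ceiling price 23, quantity supplied is (23 - 21.5)/5 = 0.3; supply is the short side, so Q = 0.3 trades at P = 23.
At Q = 0.3 the demand price is 79.1 and the supply price is 23. Deadweight loss is the triangle between the curves from 0.3 to 7.3125: (1/2)(79.1 - 23)(7.3125 - 0.3) = 196.7006.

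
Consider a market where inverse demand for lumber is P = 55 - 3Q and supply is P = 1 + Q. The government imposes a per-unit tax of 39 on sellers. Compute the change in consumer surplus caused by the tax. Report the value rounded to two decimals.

Pre-tax equilibrium: 55 - 3Q = 1 + Q gives Q* = 13.5, P* = 14.5.
A tax on sellers shifts supply up by 39: 55 - 3Q = 1 + Q + 39, so Q_t = 3.75. Buyers pay P_b = 43.75; sellers receive P_s = P_b - 39 = 4.75.
Consumers lose the trapezoid between P* and P_b out to Q_t plus the triangle from Q_t to Q*: change in CS = 21.0938 - 273.375 = -252.2812.

-252.28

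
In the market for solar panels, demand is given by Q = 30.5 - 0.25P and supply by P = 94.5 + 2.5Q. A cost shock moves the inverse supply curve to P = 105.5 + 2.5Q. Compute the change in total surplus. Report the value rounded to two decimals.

-37.23

Rewriting demand in inverse form: P = 122 - 4Q.
Initial equilibrium: Q_0 = 4.2308, P_0 = 105.0769; CS_0 = (1/2)(4.2308)(16.9231) = 35.7988, PS_0 = (1/2)(4.2308)(10.5769) = 22.3743.
New equilibrium: 122 - 4Q = 105.5 + 2.5Q gives Q_1 = 2.5385, P_1 = 111.8462; CS_1 = 12.8876, PS_1 = 8.0547.
Change in total surplus = (12.8876 + 8.0547) - (35.7988 + 22.3743) = -37.2308.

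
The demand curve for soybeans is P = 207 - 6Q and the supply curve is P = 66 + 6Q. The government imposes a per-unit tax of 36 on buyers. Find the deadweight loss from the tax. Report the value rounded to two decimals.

Pre-tax equilibrium: 207 - 6Q = 66 + 6Q gives Q* = 11.75, P* = 136.5.
A tax on buyers shifts demand down by 36: (207 - 36) - 6Q = 66 + 6Q, so Q_t = 8.75. Buyers pay P_b = 154.5; sellers receive P_s = P_b - 36 = 118.5.
The welfare triangle lost has base Q* - Q_t = 3 and height t = 36, so DWL = (1/2)(3)(36) = 54.

54.00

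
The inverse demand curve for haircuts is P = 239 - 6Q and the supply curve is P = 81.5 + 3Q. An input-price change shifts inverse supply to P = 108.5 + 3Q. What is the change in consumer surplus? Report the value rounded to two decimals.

Initial equilibrium: Q_0 = 17.5, P_0 = 134; CS_0 = (1/2)(17.5)(105) = 918.75, PS_0 = (1/2)(17.5)(52.5) = 459.375.
New equilibrium: 239 - 6Q = 108.5 + 3Q gives Q_1 = 14.5, P_1 = 152; CS_1 = 630.75, PS_1 = 315.375.
Change in consumer surplus = 630.75 - 918.75 = -288.

-288.00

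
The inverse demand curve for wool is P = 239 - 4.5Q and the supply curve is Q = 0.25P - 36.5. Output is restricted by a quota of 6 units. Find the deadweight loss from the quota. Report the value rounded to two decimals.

103.76

Rewriting supply in inverse form: P = 146 + 4Q.
Unrestricted equilibrium: Q* = (239 - 146)/(4.5 + 4) = 10.9412.
At Q = 6 the demand price is 239 - 4.5(6) = 212 and the supply price is 146 + 4(6) = 170.
DWL = (1/2)(gap between curves at 6) x (Q* - 6) = (1/2)(42)(4.9412) = 103.7647.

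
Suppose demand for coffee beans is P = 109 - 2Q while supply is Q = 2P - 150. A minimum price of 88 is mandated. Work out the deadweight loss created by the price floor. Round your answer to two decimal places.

12.01

Rewriting supply in inverse form: P = 75 + 0.5Q.
Without the control, 109 - 2Q = 75 + 0.5Q so Q* = 13.6 and P* = 81.8.
At P = 88, buyers demand (109 - 88)/2 = 10.5 while sellers would supply more, so the quantity traded is 10.5 at price 88.
At Q = 10.5 the demand price is 88 and the supply price is 80.25. Deadweight loss is the triangle between the curves from 10.5 to 13.6: (1/2)(88 - 80.25)(13.6 - 10.5) = 12.0125.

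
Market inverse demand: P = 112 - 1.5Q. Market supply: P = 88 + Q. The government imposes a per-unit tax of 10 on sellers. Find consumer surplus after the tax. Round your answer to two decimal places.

Pre-tax equilibrium: 112 - 1.5Q = 88 + Q gives Q* = 9.6, P* = 97.6.
A tax on sellers shifts supply up by 10: 112 - 1.5Q = 88 + Q + 10, so Q_t = 5.6. Buyers pay P_b = 103.6; sellers receive P_s = P_b - 10 = 93.6.
Consumer surplus is the triangle under demand above P_b: (1/2)(5.6)(112 - 103.6) = 23.52.

23.52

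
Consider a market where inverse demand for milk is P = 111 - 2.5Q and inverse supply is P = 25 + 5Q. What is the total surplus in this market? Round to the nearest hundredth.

493.07

Equilibrium: 111 - 2.5Q = 25 + 5Q, so Q* = 11.4667 and P* = 82.3333.
Total surplus is the full triangle between the curves from 0 to Q*: (1/2)(11.4667)(111 - 25) = 493.0667.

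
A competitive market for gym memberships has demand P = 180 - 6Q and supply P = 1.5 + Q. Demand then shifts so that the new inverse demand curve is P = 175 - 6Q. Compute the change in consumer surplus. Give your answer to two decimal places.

-107.76

Initial equilibrium: Q_0 = 25.5, P_0 = 27; CS_0 = (1/2)(25.5)(153) = 1950.75, PS_0 = (1/2)(25.5)(25.5) = 325.125.
New equilibrium: 175 - 6Q = 1.5 + Q gives Q_1 = 24.7857, P_1 = 26.2857; CS_1 = 1842.9949, PS_1 = 307.1658.
Change in consumer surplus = 1842.9949 - 1950.75 = -107.7551.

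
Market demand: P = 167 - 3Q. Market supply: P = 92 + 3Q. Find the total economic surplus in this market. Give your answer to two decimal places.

Set 167 - 3Q = 92 + 3Q, which gives 75 = 6Q, so Q* = 12.5 and P* = 167 - 3(12.5) = 129.5.
Total surplus is the full triangle between the curves from 0 to Q*: (1/2)(12.5)(167 - 92) = 468.75.

468.75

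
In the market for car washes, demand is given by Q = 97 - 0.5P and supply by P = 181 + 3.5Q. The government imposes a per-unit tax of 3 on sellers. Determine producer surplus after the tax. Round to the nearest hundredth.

5.79

Rewriting demand in inverse form: P = 194 - 2Q.
Pre-tax equilibrium: 194 - 2Q = 181 + 3.5Q gives Q* = 2.3636, P* = 189.2727.
A tax on sellers shifts supply up by 3: 194 - 2Q = 181 + 3.5Q + 3, so Q_t = 1.8182. Buyers pay P_b = 190.3636; sellers receive P_s = P_b - 3 = 187.3636.
PS = (1/2)(Q_t)(P_s - 181) = (1/2)(1.8182)(6.3636) = 5.7851.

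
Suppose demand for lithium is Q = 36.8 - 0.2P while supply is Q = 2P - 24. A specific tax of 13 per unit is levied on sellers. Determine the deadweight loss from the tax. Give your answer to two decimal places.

Rewriting demand in inverse form: P = 184 - 5Q.
Rewriting supply in inverse form: P = 12 + 0.5Q.
Pre-tax equilibrium: 184 - 5Q = 12 + 0.5Q gives Q* = 31.2727, P* = 27.6364.
A tax on sellers shifts supply up by 13: 184 - 5Q = 12 + 0.5Q + 13, so Q_t = 28.9091. Buyers pay P_b = 39.4545; sellers receive P_s = P_b - 13 = 26.4545.
Deadweight loss is the triangle between the curves from Q_t to Q*: (1/2)(31.2727 - 28.9091)(13) = 15.3636.

15.36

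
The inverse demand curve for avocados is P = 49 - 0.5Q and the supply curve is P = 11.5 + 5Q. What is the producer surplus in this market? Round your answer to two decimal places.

Equilibrium: 49 - 0.5Q = 11.5 + 5Q, so Q* = 6.8182 and P* = 45.5909.
PS is the area between P* and the supply curve from 0 to Q*: (1/2)(6.8182)(34.0909) = 116.219.

116.22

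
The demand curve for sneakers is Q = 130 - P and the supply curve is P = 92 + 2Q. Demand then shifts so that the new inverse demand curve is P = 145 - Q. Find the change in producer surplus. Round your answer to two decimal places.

Rewriting demand in inverse form: P = 130 - Q.
Initial equilibrium: Q_0 = 12.6667, P_0 = 117.3333; CS_0 = (1/2)(12.6667)(12.6667) = 80.2222, PS_0 = (1/2)(12.6667)(25.3333) = 160.4444.
New equilibrium: 145 - Q = 92 + 2Q gives Q_1 = 17.6667, P_1 = 127.3333; CS_1 = 156.0556, PS_1 = 312.1111.
Change in producer surplus = 312.1111 - 160.4444 = 151.6667.

151.67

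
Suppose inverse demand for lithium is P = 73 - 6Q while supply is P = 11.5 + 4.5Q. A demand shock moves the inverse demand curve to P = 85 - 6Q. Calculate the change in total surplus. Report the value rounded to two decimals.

77.14

Initial equilibrium: Q_0 = 5.8571, P_0 = 37.8571; CS_0 = (1/2)(5.8571)(35.1429) = 102.9184, PS_0 = (1/2)(5.8571)(26.3571) = 77.1888.
New equilibrium: 85 - 6Q = 11.5 + 4.5Q gives Q_1 = 7, P_1 = 43; CS_1 = 147, PS_1 = 110.25.
Change in total surplus = (147 + 110.25) - (102.9184 + 77.1888) = 77.1429.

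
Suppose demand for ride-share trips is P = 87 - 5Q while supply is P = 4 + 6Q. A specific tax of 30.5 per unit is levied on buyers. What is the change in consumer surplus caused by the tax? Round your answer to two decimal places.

Pre-tax equilibrium: 87 - 5Q = 4 + 6Q gives Q* = 7.5455, P* = 49.2727.
With the tax, buyers' net willingness to pay falls by 30.5: (87 - 30.5) - 5Q = 4 + 6Q, so Q_t = 4.7727. Buyers pay P_b = 63.1364; sellers receive P_s = P_b - 30.5 = 32.6364.
Consumers lose the trapezoid between P* and P_b out to Q_t plus the triangle from Q_t to Q*: change in CS = 56.9473 - 142.3347 = -85.3874.

-85.39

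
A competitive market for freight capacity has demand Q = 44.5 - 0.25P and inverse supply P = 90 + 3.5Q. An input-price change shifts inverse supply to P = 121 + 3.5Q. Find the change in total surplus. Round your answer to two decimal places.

Rewriting demand in inverse form: P = 178 - 4Q.
Initial equilibrium: Q_0 = 11.7333, P_0 = 131.0667; CS_0 = (1/2)(11.7333)(46.9333) = 275.3422, PS_0 = (1/2)(11.7333)(41.0667) = 240.9244.
New equilibrium: 178 - 4Q = 121 + 3.5Q gives Q_1 = 7.6, P_1 = 147.6; CS_1 = 115.52, PS_1 = 101.08.
Change in total surplus = (115.52 + 101.08) - (275.3422 + 240.9244) = -299.6667.

-299.67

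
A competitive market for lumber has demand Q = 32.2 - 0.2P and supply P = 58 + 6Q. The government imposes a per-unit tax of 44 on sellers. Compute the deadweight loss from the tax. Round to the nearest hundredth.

Rewriting demand in inverse form: P = 161 - 5Q.
Without the tax, 161 - 5Q = 58 + 6Q so Q* = 9.3636 and P* = 114.1818.
A tax on sellers shifts supply up by 44: 161 - 5Q = 58 + 6Q + 44, so Q_t = 5.3636. Buyers pay P_b = 134.1818; sellers receive P_s = P_b - 44 = 90.1818.
Deadweight loss is the triangle between the curves from Q_t to Q*: (1/2)(9.3636 - 5.3636)(44) = 88.

88.00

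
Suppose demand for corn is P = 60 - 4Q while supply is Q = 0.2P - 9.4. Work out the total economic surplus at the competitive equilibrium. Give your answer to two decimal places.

Rewriting supply in inverse form: P = 47 + 5Q.
Set 60 - 4Q = 47 + 5Q, which gives 13 = 9Q, so Q* = 1.4444 and P* = 60 - 4(1.4444) = 54.2222.
CS = (1/2)(1.4444)(5.7778) = 4.1728 and PS = (1/2)(1.4444)(7.2222) = 5.216, so total surplus = 9.3889.

9.39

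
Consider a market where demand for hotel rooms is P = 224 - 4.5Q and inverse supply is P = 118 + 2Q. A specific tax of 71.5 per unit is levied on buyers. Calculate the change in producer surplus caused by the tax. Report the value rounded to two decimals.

-237.77

Without the tax, 224 - 4.5Q = 118 + 2Q so Q* = 16.3077 and P* = 150.6154.
A tax on buyers shifts demand down by 71.5: (224 - 71.5) - 4.5Q = 118 + 2Q, so Q_t = 5.3077. Buyers pay P_b = 200.1154; sellers receive P_s = P_b - 71.5 = 128.6154.
PS falls from (1/2)(16.3077)(32.6154) = 265.9408 to (1/2)(5.3077)(10.6154) = 28.1716, a change of -237.7692.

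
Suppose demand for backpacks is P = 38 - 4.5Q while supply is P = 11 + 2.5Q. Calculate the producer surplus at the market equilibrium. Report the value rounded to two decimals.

Equilibrium: 38 - 4.5Q = 11 + 2.5Q, so Q* = 3.8571 and P* = 20.6429.
The supply curve's price intercept is 11, so PS = (1/2)(Q*)(P* - 11) = (1/2)(3.8571)(9.6429) = 18.5969.

18.60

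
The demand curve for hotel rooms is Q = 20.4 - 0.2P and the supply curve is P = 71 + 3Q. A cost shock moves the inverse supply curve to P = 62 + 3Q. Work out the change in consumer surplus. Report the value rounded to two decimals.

24.96

Rewriting demand in inverse form: P = 102 - 5Q.
Initial equilibrium: Q_0 = 3.875, P_0 = 82.625; CS_0 = (1/2)(3.875)(19.375) = 37.5391, PS_0 = (1/2)(3.875)(11.625) = 22.5234.
New equilibrium: 102 - 5Q = 62 + 3Q gives Q_1 = 5, P_1 = 77; CS_1 = 62.5, PS_1 = 37.5.
Change in consumer surplus = 62.5 - 37.5391 = 24.9609.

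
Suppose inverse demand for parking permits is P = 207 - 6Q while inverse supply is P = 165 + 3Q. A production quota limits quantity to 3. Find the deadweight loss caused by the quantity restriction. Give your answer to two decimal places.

12.50

Without the quota, 207 - 6Q = 165 + 3Q gives Q* = 4.6667.
At Q = 3 the demand price is 207 - 6(3) = 189 and the supply price is 165 + 3(3) = 174.
Deadweight loss is the triangle between the curves from 3 to 4.6667: (1/2)(189 - 174)(4.6667 - 3) = 12.5.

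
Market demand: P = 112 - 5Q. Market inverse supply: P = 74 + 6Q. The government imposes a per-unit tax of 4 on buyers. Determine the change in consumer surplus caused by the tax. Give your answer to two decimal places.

Without the tax, 112 - 5Q = 74 + 6Q so Q* = 3.4545 and P* = 94.7273.
A tax on buyers shifts demand down by 4: (112 - 4) - 5Q = 74 + 6Q, so Q_t = 3.0909. Buyers pay P_b = 96.5455; sellers receive P_s = P_b - 4 = 92.5455.
Consumers lose the trapezoid between P* and P_b out to Q_t plus the triangle from Q_t to Q*: change in CS = 23.8843 - 29.8347 = -5.9504.

-5.95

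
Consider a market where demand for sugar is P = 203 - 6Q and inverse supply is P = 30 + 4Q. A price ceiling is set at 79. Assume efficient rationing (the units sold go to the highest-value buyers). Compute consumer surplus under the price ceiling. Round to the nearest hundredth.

Without the control, 203 - 6Q = 30 + 4Q so Q* = 17.3 and P* = 99.2.
At the ceiling price 79, quantity supplied is (79 - 30)/4 = 12.25; supply is the short side, so Q = 12.25 trades at P = 79.
The demand price at Q = 12.25 is 129.5. CS is the trapezoid between demand and 79 over [0, 12.25]: (1/2)[(203 - 79) + (129.5 - 79)](12.25) = 1068.8125.

1068.81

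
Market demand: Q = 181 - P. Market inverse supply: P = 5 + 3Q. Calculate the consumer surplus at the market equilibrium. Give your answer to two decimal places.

Rewriting demand in inverse form: P = 181 - Q.
Equilibrium: 181 - Q = 5 + 3Q, so Q* = 44 and P* = 137.
CS is the area between the demand curve and P* from 0 to Q*: (1/2)(44)(44) = 968.

968.00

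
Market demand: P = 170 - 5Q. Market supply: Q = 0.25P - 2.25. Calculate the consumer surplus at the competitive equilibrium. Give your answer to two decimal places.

Rewriting supply in inverse form: P = 9 + 4Q.
Setting demand equal to supply, 161 = 9Q, so Q* = 17.8889 and P* = 80.5556.
Consumer surplus is the triangle under demand above P*: (1/2)(17.8889)(170 - 80.5556) = (1/2)(17.8889)(89.4444) = 800.0309.

800.03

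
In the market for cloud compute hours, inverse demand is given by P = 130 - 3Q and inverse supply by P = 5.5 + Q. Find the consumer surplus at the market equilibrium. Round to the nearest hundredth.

Equilibrium: 130 - 3Q = 5.5 + Q, so Q* = 31.125 and P* = 36.625.
The demand choke price is 130, so CS = (1/2)(Q*)(130 - P*) = (1/2)(31.125)(93.375) = 1453.1484.

1453.15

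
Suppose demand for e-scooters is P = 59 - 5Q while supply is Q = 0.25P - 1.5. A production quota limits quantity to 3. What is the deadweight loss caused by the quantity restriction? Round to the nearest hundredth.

Rewriting supply in inverse form: P = 6 + 4Q.
Without the quota, 59 - 5Q = 6 + 4Q gives Q* = 5.8889.
At Q = 3 the demand price is 59 - 5(3) = 44 and the supply price is 6 + 4(3) = 18.
DWL = (1/2)(gap between curves at 3) x (Q* - 3) = (1/2)(26)(2.8889) = 37.5556.

37.56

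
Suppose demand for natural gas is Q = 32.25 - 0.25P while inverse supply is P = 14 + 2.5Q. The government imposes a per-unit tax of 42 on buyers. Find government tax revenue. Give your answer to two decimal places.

471.69

Rewriting demand in inverse form: P = 129 - 4Q.
Pre-tax equilibrium: 129 - 4Q = 14 + 2.5Q gives Q* = 17.6923, P* = 58.2308.
A tax on buyers shifts demand down by 42: (129 - 42) - 4Q = 14 + 2.5Q, so Q_t = 11.2308. Buyers pay P_b = 84.0769; sellers receive P_s = P_b - 42 = 42.0769.
Tax revenue = t x Q_t = 42 x 11.2308 = 471.6923.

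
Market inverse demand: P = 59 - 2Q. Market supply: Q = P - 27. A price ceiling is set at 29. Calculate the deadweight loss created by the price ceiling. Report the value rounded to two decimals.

Rewriting supply in inverse form: P = 27 + Q.
Free-market equilibrium: 59 - 2Q = 27 + Q gives Q* = 10.6667, P* = 37.6667.
At the ceiling price 29, quantity supplied is (29 - 27)/1 = 2; supply is the short side, so Q = 2 trades at P = 29.
The lost-trades triangle has base Q* - 2 = 8.6667 and height equal to the gap between the curves at Q = 2, which is 55 - 29 = 26. DWL = (1/2)(8.6667)(26) = 112.6667.

112.67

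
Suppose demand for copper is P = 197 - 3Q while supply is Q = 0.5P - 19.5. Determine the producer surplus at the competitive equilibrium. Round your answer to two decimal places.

998.56

Rewriting supply in inverse form: P = 39 + 2Q.
Equilibrium: 197 - 3Q = 39 + 2Q, so Q* = 31.6 and P* = 102.2.
Producer surplus is the triangle above supply below P*: (1/2)(31.6)(102.2 - 39) = (1/2)(31.6)(63.2) = 998.56.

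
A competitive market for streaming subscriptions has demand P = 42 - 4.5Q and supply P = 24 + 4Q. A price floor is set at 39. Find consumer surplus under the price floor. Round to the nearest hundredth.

1.00

Free-market equilibrium: 42 - 4.5Q = 24 + 4Q gives Q* = 2.1176, P* = 32.4706.
At P = 39, buyers demand (42 - 39)/4.5 = 0.6667 while sellers would supply more, so the quantity traded is 0.6667 at price 39.
CS is the triangle under demand above 39: (1/2)(0.6667)(42 - 39) = 1.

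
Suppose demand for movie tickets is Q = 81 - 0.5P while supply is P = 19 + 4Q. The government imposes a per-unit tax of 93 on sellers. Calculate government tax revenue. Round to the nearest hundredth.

775.00

Rewriting demand in inverse form: P = 162 - 2Q.
Pre-tax equilibrium: 162 - 2Q = 19 + 4Q gives Q* = 23.8333, P* = 114.3333.
A tax on sellers shifts supply up by 93: 162 - 2Q = 19 + 4Q + 93, so Q_t = 8.3333. Buyers pay P_b = 145.3333; sellers receive P_s = P_b - 93 = 52.3333.
Revenue is the tax times quantity traded: 93 x 8.3333 = 775.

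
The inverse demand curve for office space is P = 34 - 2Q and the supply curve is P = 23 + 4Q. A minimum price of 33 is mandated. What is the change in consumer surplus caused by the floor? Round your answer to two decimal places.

Without the control, 34 - 2Q = 23 + 4Q so Q* = 1.8333 and P* = 30.3333.
At P = 33, buyers demand (34 - 33)/2 = 0.5 while sellers would supply more, so the quantity traded is 0.5 at price 33.
CS goes from (1/2)(1.8333)(3.6667) = 3.3611 to 0.25 (computed as (34 - 33)(0.5) - (1/2)(2)(0.5)^2), a change of -3.1111.

-3.11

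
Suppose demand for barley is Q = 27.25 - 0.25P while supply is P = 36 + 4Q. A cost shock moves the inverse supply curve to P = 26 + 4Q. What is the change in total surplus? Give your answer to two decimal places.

97.50

Rewriting demand in inverse form: P = 109 - 4Q.
Initial equilibrium: Q_0 = 9.125, P_0 = 72.5; CS_0 = (1/2)(9.125)(36.5) = 166.5312, PS_0 = (1/2)(9.125)(36.5) = 166.5312.
New equilibrium: 109 - 4Q = 26 + 4Q gives Q_1 = 10.375, P_1 = 67.5; CS_1 = 215.2812, PS_1 = 215.2812.
Change in total surplus = (215.2812 + 215.2812) - (166.5312 + 166.5312) = 97.5.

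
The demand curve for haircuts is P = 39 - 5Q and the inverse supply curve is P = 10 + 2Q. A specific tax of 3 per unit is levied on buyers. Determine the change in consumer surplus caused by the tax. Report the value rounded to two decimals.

-8.42

Without the tax, 39 - 5Q = 10 + 2Q so Q* = 4.1429 and P* = 18.2857.
A tax on buyers shifts demand down by 3: (39 - 3) - 5Q = 10 + 2Q, so Q_t = 3.7143. Buyers pay P_b = 20.4286; sellers receive P_s = P_b - 3 = 17.4286.
Consumers lose the trapezoid between P* and P_b out to Q_t plus the triangle from Q_t to Q*: change in CS = 34.4898 - 42.9082 = -8.4184.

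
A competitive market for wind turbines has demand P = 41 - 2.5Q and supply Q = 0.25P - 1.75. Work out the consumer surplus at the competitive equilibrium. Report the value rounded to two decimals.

Rewriting supply in inverse form: P = 7 + 4Q.
Equilibrium: 41 - 2.5Q = 7 + 4Q, so Q* = 5.2308 and P* = 27.9231.
Consumer surplus is the triangle under demand above P*: (1/2)(5.2308)(41 - 27.9231) = (1/2)(5.2308)(13.0769) = 34.2012.

34.20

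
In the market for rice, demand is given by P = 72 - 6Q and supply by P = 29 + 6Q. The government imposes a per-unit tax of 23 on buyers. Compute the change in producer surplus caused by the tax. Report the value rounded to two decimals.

Without the tax, 72 - 6Q = 29 + 6Q so Q* = 3.5833 and P* = 50.5.
A tax on buyers shifts demand down by 23: (72 - 23) - 6Q = 29 + 6Q, so Q_t = 1.6667. Buyers pay P_b = 62; sellers receive P_s = P_b - 23 = 39.
Producers lose the trapezoid between P_s and P* out to Q_t plus the triangle from Q_t to Q*: change in PS = 8.3333 - 38.5208 = -30.1875.

-30.19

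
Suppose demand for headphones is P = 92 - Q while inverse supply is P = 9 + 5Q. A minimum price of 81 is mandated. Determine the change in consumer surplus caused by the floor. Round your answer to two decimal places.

-35.18

Without the control, 92 - Q = 9 + 5Q so Q* = 13.8333 and P* = 78.1667.
At the floor price 81, quantity demanded is (92 - 81)/1 = 11; demand is the short side, so Q = 11 trades at P = 81.
CS goes from (1/2)(13.8333)(13.8333) = 95.6806 to 60.5 (computed as (92 - 81)(11) - (1/2)(1)(11)^2), a change of -35.1806.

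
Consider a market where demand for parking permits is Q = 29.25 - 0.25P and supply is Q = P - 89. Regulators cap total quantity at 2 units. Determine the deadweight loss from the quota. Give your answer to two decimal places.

32.40

Rewriting demand in inverse form: P = 117 - 4Q.
Rewriting supply in inverse form: P = 89 + Q.
Unrestricted equilibrium: Q* = (117 - 89)/(4 + 1) = 5.6.
At Q = 2 the demand price is 117 - 4(2) = 109 and the supply price is 89 + (2) = 91.
DWL = (1/2)(gap between curves at 2) x (Q* - 2) = (1/2)(18)(3.6) = 32.4.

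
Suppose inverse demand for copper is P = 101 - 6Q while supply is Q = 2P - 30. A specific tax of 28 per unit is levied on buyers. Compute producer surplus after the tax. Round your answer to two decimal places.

19.91

Rewriting supply in inverse form: P = 15 + 0.5Q.
Pre-tax equilibrium: 101 - 6Q = 15 + 0.5Q gives Q* = 13.2308, P* = 21.6154.
With the tax, buyers' net willingness to pay falls by 28: (101 - 28) - 6Q = 15 + 0.5Q, so Q_t = 8.9231. Buyers pay P_b = 47.4615; sellers receive P_s = P_b - 28 = 19.4615.
PS = (1/2)(Q_t)(P_s - 15) = (1/2)(8.9231)(4.4615) = 19.9053.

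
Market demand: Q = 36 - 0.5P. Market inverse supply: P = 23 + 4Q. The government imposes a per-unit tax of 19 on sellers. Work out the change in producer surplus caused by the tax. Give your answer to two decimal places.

Rewriting demand in inverse form: P = 72 - 2Q.
Without the tax, 72 - 2Q = 23 + 4Q so Q* = 8.1667 and P* = 55.6667.
With the tax, sellers need 19 more per unit: 72 - 2Q = 23 + 4Q + 19, so Q_t = 5. Buyers pay P_b = 62; sellers receive P_s = P_b - 19 = 43.
Producers lose the trapezoid between P_s and P* out to Q_t plus the triangle from Q_t to Q*: change in PS = 50 - 133.3889 = -83.3889.

-83.39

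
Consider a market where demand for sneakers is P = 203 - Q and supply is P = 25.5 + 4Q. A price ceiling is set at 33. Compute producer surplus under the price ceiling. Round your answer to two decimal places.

7.03

Free-market equilibrium: 203 - Q = 25.5 + 4Q gives Q* = 35.5, P* = 167.5.
At P = 33, sellers supply (33 - 25.5)/4 = 1.875 while buyers want more, so the quantity traded is 1.875 at price 33.
PS is the triangle above supply below 33: (1/2)(1.875)(33 - 25.5) = 7.0312.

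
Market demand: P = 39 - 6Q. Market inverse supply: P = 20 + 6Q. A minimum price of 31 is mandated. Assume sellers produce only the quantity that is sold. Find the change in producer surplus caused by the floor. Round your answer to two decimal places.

1.81

Without the control, 39 - 6Q = 20 + 6Q so Q* = 1.5833 and P* = 29.5.
At the floor price 31, quantity demanded is (39 - 31)/6 = 1.3333; demand is the short side, so Q = 1.3333 trades at P = 31.
PS goes from (1/2)(1.5833)(9.5) = 7.5208 to 9.3333 (computed as (31 - 20)(1.3333) - (1/2)(6)(1.3333)^2), a change of 1.8125.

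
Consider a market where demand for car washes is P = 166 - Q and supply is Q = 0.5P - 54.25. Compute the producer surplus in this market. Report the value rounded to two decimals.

Rewriting supply in inverse form: P = 108.5 + 2Q.
Setting demand equal to supply, 57.5 = 3Q, so Q* = 19.1667 and P* = 146.8333.
Producer surplus is the triangle above supply below P*: (1/2)(19.1667)(146.8333 - 108.5) = (1/2)(19.1667)(38.3333) = 367.3611.

367.36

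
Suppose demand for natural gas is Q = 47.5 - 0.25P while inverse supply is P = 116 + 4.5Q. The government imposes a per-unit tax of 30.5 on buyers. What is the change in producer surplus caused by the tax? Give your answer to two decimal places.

Rewriting demand in inverse form: P = 190 - 4Q.
Without the tax, 190 - 4Q = 116 + 4.5Q so Q* = 8.7059 and P* = 155.1765.
A tax on buyers shifts demand down by 30.5: (190 - 30.5) - 4Q = 116 + 4.5Q, so Q_t = 5.1176. Buyers pay P_b = 169.5294; sellers receive P_s = P_b - 30.5 = 139.0294.
Producers lose the trapezoid between P_s and P* out to Q_t plus the triangle from Q_t to Q*: change in PS = 58.9282 - 170.5329 = -111.6047.

-111.60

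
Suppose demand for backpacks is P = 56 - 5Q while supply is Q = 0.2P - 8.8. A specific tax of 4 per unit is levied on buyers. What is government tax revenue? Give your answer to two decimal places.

3.20

Rewriting supply in inverse form: P = 44 + 5Q.
Without the tax, 56 - 5Q = 44 + 5Q so Q* = 1.2 and P* = 50.
With the tax, buyers' net willingness to pay falls by 4: (56 - 4) - 5Q = 44 + 5Q, so Q_t = 0.8. Buyers pay P_b = 52; sellers receive P_s = P_b - 4 = 48.
Revenue is the tax times quantity traded: 4 x 0.8 = 3.2.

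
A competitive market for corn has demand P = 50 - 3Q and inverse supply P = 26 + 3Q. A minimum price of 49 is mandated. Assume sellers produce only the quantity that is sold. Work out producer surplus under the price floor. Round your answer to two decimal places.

7.50

Free-market equilibrium: 50 - 3Q = 26 + 3Q gives Q* = 4, P* = 38.
At the floor price 49, quantity demanded is (50 - 49)/3 = 0.3333; demand is the short side, so Q = 0.3333 trades at P = 49.
The supply price at Q = 0.3333 is 27. PS is the trapezoid between 49 and supply over [0, 0.3333]: (1/2)[(49 - 26) + (49 - 27)](0.3333) = 7.5.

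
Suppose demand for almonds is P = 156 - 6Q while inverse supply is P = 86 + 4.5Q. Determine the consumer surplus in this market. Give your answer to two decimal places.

133.33

Set 156 - 6Q = 86 + 4.5Q, which gives 70 = 10.5Q, so Q* = 6.6667 and P* = 156 - 6(6.6667) = 116.
CS is the area between the demand curve and P* from 0 to Q*: (1/2)(6.6667)(40) = 133.3333.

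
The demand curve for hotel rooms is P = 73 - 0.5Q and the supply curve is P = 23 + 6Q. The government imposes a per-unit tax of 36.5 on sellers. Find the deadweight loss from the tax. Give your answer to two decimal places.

Without the tax, 73 - 0.5Q = 23 + 6Q so Q* = 7.6923 and P* = 69.1538.
With the tax, sellers need 36.5 more per unit: 73 - 0.5Q = 23 + 6Q + 36.5, so Q_t = 2.0769. Buyers pay P_b = 71.9615; sellers receive P_s = P_b - 36.5 = 35.4615.
Deadweight loss is the triangle between the curves from Q_t to Q*: (1/2)(7.6923 - 2.0769)(36.5) = 102.4808.

102.48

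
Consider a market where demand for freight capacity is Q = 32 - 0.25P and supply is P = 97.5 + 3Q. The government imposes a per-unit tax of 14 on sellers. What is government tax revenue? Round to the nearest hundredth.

33.00

Rewriting demand in inverse form: P = 128 - 4Q.
Without the tax, 128 - 4Q = 97.5 + 3Q so Q* = 4.3571 and P* = 110.5714.
With the tax, sellers need 14 more per unit: 128 - 4Q = 97.5 + 3Q + 14, so Q_t = 2.3571. Buyers pay P_b = 118.5714; sellers receive P_s = P_b - 14 = 104.5714.
Revenue is the tax times quantity traded: 14 x 2.3571 = 33.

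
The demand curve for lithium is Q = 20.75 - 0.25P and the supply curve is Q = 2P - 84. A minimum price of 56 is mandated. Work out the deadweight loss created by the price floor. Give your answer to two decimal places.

12.54

Rewriting demand in inverse form: P = 83 - 4Q.
Rewriting supply in inverse form: P = 42 + 0.5Q.
Without the control, 83 - 4Q = 42 + 0.5Q so Q* = 9.1111 and P* = 46.5556.
At the floor price 56, quantity demanded is (83 - 56)/4 = 6.75; demand is the short side, so Q = 6.75 trades at P = 56.
At Q = 6.75 the demand price is 56 and the supply price is 45.375. Deadweight loss is the triangle between the curves from 6.75 to 9.1111: (1/2)(56 - 45.375)(9.1111 - 6.75) = 12.5434.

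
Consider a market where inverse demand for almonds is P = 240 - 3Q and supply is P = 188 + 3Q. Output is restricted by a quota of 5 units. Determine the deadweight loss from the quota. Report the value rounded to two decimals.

Unrestricted equilibrium: Q* = (240 - 188)/(3 + 3) = 8.6667.
At Q = 5 the demand price is 240 - 3(5) = 225 and the supply price is 188 + 3(5) = 203.
Deadweight loss is the triangle between the curves from 5 to 8.6667: (1/2)(225 - 203)(8.6667 - 5) = 40.3333.

40.33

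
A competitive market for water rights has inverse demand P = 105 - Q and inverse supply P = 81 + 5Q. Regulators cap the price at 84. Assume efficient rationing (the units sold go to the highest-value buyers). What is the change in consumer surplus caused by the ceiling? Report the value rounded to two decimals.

4.42

Without the control, 105 - Q = 81 + 5Q so Q* = 4 and P* = 101.
At P = 84, sellers supply (84 - 81)/5 = 0.6 while buyers want more, so the quantity traded is 0.6 at price 84.
CS goes from (1/2)(4)(4) = 8 to 12.42 (computed as (105 - 84)(0.6) - (1/2)(1)(0.6)^2), a change of 4.42.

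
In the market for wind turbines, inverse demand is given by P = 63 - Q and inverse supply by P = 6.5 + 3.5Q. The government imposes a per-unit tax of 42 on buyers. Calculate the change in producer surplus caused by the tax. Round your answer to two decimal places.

Pre-tax equilibrium: 63 - Q = 6.5 + 3.5Q gives Q* = 12.5556, P* = 50.4444.
A tax on buyers shifts demand down by 42: (63 - 42) - Q = 6.5 + 3.5Q, so Q_t = 3.2222. Buyers pay P_b = 59.7778; sellers receive P_s = P_b - 42 = 17.7778.
PS falls from (1/2)(12.5556)(43.9444) = 275.8735 to (1/2)(3.2222)(11.2778) = 18.1698, a change of -257.7037.

-257.70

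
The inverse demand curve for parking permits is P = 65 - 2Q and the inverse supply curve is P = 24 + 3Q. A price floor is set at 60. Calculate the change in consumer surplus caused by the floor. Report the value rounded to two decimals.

-60.99

Without the control, 65 - 2Q = 24 + 3Q so Q* = 8.2 and P* = 48.6.
At the floor price 60, quantity demanded is (65 - 60)/2 = 2.5; demand is the short side, so Q = 2.5 trades at P = 60.
CS goes from (1/2)(8.2)(16.4) = 67.24 to 6.25 (computed as (65 - 60)(2.5) - (1/2)(2)(2.5)^2), a change of -60.99.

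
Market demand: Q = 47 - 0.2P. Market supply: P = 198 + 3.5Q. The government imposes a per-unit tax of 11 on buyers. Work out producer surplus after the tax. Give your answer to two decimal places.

16.37

Rewriting demand in inverse form: P = 235 - 5Q.
Pre-tax equilibrium: 235 - 5Q = 198 + 3.5Q gives Q* = 4.3529, P* = 213.2353.
With the tax, buyers' net willingness to pay falls by 11: (235 - 11) - 5Q = 198 + 3.5Q, so Q_t = 3.0588. Buyers pay P_b = 219.7059; sellers receive P_s = P_b - 11 = 208.7059.
Producer surplus is the triangle above supply below P_s: (1/2)(3.0588)(208.7059 - 198) = 16.3737.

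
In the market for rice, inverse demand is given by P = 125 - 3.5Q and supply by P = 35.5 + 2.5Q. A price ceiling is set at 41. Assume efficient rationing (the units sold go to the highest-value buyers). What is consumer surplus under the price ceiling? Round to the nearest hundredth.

Free-market equilibrium: 125 - 3.5Q = 35.5 + 2.5Q gives Q* = 14.9167, P* = 72.7917.
At the ceiling price 41, quantity supplied is (41 - 35.5)/2.5 = 2.2; supply is the short side, so Q = 2.2 trades at P = 41.
The demand price at Q = 2.2 is 117.3. CS is the trapezoid between demand and 41 over [0, 2.2]: (1/2)[(125 - 41) + (117.3 - 41)](2.2) = 176.33.

176.33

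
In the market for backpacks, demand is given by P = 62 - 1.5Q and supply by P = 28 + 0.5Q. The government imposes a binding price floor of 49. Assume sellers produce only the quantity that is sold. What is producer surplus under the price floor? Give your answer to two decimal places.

Free-market equilibrium: 62 - 1.5Q = 28 + 0.5Q gives Q* = 17, P* = 36.5.
At the floor price 49, quantity demanded is (62 - 49)/1.5 = 8.6667; demand is the short side, so Q = 8.6667 trades at P = 49.
The supply price at Q = 8.6667 is 32.3333. PS is the trapezoid between 49 and supply over [0, 8.6667]: (1/2)[(49 - 28) + (49 - 32.3333)](8.6667) = 163.2222.

163.22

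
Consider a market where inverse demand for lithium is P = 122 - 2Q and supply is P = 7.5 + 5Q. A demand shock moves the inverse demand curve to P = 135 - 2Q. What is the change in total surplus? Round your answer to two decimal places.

224.71

Initial equilibrium: Q_0 = 16.3571, P_0 = 89.2857; CS_0 = (1/2)(16.3571)(32.7143) = 267.5561, PS_0 = (1/2)(16.3571)(81.7857) = 668.8903.
New equilibrium: 135 - 2Q = 7.5 + 5Q gives Q_1 = 18.2143, P_1 = 98.5714; CS_1 = 331.7602, PS_1 = 829.4005.
Change in total surplus = (331.7602 + 829.4005) - (267.5561 + 668.8903) = 224.7143.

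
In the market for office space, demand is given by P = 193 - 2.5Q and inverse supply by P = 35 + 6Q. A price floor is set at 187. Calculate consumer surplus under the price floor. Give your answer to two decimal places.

Free-market equilibrium: 193 - 2.5Q = 35 + 6Q gives Q* = 18.5882, P* = 146.5294.
At the floor price 187, quantity demanded is (193 - 187)/2.5 = 2.4; demand is the short side, so Q = 2.4 trades at P = 187.
CS is the triangle under demand above 187: (1/2)(2.4)(193 - 187) = 7.2.

7.20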